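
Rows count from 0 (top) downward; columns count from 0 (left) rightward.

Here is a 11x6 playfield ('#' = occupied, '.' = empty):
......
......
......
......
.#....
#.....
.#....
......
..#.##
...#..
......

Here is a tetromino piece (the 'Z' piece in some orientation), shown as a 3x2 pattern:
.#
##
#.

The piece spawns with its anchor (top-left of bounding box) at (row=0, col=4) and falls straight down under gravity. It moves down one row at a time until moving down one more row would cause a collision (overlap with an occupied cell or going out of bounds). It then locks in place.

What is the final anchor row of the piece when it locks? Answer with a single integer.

Spawn at (row=0, col=4). Try each row:
  row 0: fits
  row 1: fits
  row 2: fits
  row 3: fits
  row 4: fits
  row 5: fits
  row 6: blocked -> lock at row 5

Answer: 5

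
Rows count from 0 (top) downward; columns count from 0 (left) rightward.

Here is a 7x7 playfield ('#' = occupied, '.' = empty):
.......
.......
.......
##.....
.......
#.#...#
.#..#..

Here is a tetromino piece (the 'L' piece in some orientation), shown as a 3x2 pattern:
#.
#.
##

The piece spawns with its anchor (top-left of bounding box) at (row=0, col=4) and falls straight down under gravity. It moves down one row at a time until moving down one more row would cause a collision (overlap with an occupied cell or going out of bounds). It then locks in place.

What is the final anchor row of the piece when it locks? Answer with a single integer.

Spawn at (row=0, col=4). Try each row:
  row 0: fits
  row 1: fits
  row 2: fits
  row 3: fits
  row 4: blocked -> lock at row 3

Answer: 3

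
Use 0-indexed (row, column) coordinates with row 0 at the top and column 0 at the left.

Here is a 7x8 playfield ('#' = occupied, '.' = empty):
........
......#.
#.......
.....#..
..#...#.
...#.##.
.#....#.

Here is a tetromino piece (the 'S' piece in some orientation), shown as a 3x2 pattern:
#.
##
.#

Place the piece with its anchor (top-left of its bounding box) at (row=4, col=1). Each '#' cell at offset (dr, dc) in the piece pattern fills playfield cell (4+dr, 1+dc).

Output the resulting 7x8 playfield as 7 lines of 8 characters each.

Fill (4+0,1+0) = (4,1)
Fill (4+1,1+0) = (5,1)
Fill (4+1,1+1) = (5,2)
Fill (4+2,1+1) = (6,2)

Answer: ........
......#.
#.......
.....#..
.##...#.
.###.##.
.##...#.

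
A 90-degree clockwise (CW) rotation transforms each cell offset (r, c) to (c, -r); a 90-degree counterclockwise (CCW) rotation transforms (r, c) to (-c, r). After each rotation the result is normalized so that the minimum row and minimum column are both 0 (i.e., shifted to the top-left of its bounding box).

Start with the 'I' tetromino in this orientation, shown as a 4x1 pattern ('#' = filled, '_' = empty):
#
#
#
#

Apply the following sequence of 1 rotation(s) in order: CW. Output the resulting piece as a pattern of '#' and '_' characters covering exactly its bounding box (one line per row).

Answer: ####

Derivation:
Start:
#
#
#
#
After rotation 1 (CW):
####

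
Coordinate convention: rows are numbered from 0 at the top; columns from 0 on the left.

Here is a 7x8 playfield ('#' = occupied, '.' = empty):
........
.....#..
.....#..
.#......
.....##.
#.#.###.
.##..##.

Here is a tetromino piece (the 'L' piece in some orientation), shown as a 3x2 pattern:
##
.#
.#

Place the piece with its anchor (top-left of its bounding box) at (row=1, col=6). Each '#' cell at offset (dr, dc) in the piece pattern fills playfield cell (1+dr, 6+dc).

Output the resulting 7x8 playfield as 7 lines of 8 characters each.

Fill (1+0,6+0) = (1,6)
Fill (1+0,6+1) = (1,7)
Fill (1+1,6+1) = (2,7)
Fill (1+2,6+1) = (3,7)

Answer: ........
.....###
.....#.#
.#.....#
.....##.
#.#.###.
.##..##.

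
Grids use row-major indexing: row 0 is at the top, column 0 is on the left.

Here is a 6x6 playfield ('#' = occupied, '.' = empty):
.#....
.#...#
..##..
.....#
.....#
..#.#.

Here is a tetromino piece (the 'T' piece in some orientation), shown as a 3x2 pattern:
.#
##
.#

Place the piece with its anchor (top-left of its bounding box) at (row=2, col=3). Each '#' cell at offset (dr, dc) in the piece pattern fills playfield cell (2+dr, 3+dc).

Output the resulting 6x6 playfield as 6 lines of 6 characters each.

Fill (2+0,3+1) = (2,4)
Fill (2+1,3+0) = (3,3)
Fill (2+1,3+1) = (3,4)
Fill (2+2,3+1) = (4,4)

Answer: .#....
.#...#
..###.
...###
....##
..#.#.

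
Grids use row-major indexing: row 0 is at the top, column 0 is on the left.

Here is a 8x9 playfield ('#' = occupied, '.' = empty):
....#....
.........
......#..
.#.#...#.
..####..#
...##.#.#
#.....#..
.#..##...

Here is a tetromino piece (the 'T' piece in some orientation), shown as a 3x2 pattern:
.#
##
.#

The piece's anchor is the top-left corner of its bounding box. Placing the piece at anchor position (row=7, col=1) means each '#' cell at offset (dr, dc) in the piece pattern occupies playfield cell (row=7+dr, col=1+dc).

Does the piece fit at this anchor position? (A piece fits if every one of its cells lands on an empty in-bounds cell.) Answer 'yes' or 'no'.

Check each piece cell at anchor (7, 1):
  offset (0,1) -> (7,2): empty -> OK
  offset (1,0) -> (8,1): out of bounds -> FAIL
  offset (1,1) -> (8,2): out of bounds -> FAIL
  offset (2,1) -> (9,2): out of bounds -> FAIL
All cells valid: no

Answer: no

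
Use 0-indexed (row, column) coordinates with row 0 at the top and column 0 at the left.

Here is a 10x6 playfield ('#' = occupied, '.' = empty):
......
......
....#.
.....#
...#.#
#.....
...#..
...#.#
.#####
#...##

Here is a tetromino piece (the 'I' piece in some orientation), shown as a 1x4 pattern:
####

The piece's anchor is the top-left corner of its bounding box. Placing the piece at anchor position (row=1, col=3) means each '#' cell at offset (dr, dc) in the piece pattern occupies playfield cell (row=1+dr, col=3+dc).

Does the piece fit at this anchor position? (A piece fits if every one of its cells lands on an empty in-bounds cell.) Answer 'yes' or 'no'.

Answer: no

Derivation:
Check each piece cell at anchor (1, 3):
  offset (0,0) -> (1,3): empty -> OK
  offset (0,1) -> (1,4): empty -> OK
  offset (0,2) -> (1,5): empty -> OK
  offset (0,3) -> (1,6): out of bounds -> FAIL
All cells valid: no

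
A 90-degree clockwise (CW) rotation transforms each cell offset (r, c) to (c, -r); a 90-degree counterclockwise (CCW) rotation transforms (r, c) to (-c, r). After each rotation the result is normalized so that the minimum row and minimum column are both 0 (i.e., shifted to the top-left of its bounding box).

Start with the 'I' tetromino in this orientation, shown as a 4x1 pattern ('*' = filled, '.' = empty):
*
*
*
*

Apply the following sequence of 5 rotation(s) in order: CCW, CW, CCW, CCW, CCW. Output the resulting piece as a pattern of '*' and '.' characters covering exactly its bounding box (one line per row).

Answer: ****

Derivation:
Start:
*
*
*
*
After rotation 1 (CCW):
****
After rotation 2 (CW):
*
*
*
*
After rotation 3 (CCW):
****
After rotation 4 (CCW):
*
*
*
*
After rotation 5 (CCW):
****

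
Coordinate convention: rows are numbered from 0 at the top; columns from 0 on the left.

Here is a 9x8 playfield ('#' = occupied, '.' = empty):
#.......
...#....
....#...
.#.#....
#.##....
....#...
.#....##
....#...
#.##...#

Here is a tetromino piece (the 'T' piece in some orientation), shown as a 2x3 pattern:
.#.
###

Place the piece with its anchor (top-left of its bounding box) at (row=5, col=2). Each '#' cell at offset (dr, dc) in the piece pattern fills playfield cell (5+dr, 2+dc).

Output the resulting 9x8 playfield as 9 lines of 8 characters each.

Answer: #.......
...#....
....#...
.#.#....
#.##....
...##...
.####.##
....#...
#.##...#

Derivation:
Fill (5+0,2+1) = (5,3)
Fill (5+1,2+0) = (6,2)
Fill (5+1,2+1) = (6,3)
Fill (5+1,2+2) = (6,4)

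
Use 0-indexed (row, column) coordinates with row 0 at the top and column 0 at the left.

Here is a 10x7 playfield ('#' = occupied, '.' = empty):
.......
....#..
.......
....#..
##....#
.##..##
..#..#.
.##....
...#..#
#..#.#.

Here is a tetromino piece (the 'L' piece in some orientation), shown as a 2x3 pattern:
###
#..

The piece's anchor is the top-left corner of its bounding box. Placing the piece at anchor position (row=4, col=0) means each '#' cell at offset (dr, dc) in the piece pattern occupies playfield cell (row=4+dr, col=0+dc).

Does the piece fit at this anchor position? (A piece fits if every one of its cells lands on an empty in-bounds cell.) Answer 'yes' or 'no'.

Check each piece cell at anchor (4, 0):
  offset (0,0) -> (4,0): occupied ('#') -> FAIL
  offset (0,1) -> (4,1): occupied ('#') -> FAIL
  offset (0,2) -> (4,2): empty -> OK
  offset (1,0) -> (5,0): empty -> OK
All cells valid: no

Answer: no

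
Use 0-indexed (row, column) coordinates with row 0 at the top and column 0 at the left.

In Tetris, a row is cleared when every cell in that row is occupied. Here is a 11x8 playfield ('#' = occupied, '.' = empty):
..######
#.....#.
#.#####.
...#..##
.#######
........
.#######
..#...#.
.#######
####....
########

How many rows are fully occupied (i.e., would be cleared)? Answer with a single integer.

Check each row:
  row 0: 2 empty cells -> not full
  row 1: 6 empty cells -> not full
  row 2: 2 empty cells -> not full
  row 3: 5 empty cells -> not full
  row 4: 1 empty cell -> not full
  row 5: 8 empty cells -> not full
  row 6: 1 empty cell -> not full
  row 7: 6 empty cells -> not full
  row 8: 1 empty cell -> not full
  row 9: 4 empty cells -> not full
  row 10: 0 empty cells -> FULL (clear)
Total rows cleared: 1

Answer: 1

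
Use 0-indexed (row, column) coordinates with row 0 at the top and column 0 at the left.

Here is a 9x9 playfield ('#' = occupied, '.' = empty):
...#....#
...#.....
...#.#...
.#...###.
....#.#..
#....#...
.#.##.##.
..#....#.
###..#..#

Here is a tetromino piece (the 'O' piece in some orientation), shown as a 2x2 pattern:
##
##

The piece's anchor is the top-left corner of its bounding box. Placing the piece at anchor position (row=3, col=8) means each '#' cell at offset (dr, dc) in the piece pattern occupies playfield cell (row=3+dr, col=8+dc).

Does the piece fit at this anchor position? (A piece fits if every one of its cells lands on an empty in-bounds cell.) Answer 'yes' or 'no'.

Check each piece cell at anchor (3, 8):
  offset (0,0) -> (3,8): empty -> OK
  offset (0,1) -> (3,9): out of bounds -> FAIL
  offset (1,0) -> (4,8): empty -> OK
  offset (1,1) -> (4,9): out of bounds -> FAIL
All cells valid: no

Answer: no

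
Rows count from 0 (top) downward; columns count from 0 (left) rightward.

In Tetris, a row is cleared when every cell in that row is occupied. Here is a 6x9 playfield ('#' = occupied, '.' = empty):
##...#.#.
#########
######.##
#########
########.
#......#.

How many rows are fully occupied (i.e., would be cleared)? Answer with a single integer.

Answer: 2

Derivation:
Check each row:
  row 0: 5 empty cells -> not full
  row 1: 0 empty cells -> FULL (clear)
  row 2: 1 empty cell -> not full
  row 3: 0 empty cells -> FULL (clear)
  row 4: 1 empty cell -> not full
  row 5: 7 empty cells -> not full
Total rows cleared: 2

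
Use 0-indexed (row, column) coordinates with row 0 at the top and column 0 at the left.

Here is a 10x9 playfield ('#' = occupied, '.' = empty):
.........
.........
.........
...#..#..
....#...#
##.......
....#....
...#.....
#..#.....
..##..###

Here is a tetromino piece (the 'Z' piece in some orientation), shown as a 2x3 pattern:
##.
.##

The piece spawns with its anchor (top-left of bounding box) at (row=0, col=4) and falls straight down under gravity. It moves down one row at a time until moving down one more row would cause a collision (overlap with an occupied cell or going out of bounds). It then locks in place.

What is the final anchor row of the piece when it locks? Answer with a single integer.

Answer: 1

Derivation:
Spawn at (row=0, col=4). Try each row:
  row 0: fits
  row 1: fits
  row 2: blocked -> lock at row 1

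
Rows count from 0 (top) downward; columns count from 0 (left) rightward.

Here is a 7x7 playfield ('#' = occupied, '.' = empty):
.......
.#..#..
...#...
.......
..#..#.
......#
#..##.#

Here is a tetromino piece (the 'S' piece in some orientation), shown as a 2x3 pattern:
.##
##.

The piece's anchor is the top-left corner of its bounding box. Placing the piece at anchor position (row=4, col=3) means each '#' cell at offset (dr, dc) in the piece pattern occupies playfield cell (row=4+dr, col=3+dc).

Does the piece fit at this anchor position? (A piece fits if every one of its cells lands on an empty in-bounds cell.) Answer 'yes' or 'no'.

Answer: no

Derivation:
Check each piece cell at anchor (4, 3):
  offset (0,1) -> (4,4): empty -> OK
  offset (0,2) -> (4,5): occupied ('#') -> FAIL
  offset (1,0) -> (5,3): empty -> OK
  offset (1,1) -> (5,4): empty -> OK
All cells valid: no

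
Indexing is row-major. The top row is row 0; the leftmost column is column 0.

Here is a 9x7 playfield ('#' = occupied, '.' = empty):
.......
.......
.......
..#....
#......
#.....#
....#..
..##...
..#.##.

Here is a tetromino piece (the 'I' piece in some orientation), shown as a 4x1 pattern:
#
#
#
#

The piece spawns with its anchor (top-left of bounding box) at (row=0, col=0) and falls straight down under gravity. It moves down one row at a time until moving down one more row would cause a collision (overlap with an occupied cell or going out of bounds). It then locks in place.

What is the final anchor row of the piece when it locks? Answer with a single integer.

Spawn at (row=0, col=0). Try each row:
  row 0: fits
  row 1: blocked -> lock at row 0

Answer: 0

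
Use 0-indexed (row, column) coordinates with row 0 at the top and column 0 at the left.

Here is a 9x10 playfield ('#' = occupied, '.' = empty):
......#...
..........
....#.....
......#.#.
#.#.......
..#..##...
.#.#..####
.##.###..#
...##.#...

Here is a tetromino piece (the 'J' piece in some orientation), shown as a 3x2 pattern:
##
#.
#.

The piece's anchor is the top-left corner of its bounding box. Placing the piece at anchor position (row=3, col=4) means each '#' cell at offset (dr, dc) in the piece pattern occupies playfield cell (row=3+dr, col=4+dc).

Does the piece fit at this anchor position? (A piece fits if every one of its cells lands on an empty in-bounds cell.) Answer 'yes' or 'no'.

Check each piece cell at anchor (3, 4):
  offset (0,0) -> (3,4): empty -> OK
  offset (0,1) -> (3,5): empty -> OK
  offset (1,0) -> (4,4): empty -> OK
  offset (2,0) -> (5,4): empty -> OK
All cells valid: yes

Answer: yes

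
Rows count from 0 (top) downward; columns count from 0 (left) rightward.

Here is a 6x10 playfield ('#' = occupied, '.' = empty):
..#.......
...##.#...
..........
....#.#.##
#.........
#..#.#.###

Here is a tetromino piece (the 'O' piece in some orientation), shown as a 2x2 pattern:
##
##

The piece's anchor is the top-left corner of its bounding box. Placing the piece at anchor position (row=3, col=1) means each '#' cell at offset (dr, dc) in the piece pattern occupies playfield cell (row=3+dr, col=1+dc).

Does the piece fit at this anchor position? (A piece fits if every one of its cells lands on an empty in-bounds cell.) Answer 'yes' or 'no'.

Check each piece cell at anchor (3, 1):
  offset (0,0) -> (3,1): empty -> OK
  offset (0,1) -> (3,2): empty -> OK
  offset (1,0) -> (4,1): empty -> OK
  offset (1,1) -> (4,2): empty -> OK
All cells valid: yes

Answer: yes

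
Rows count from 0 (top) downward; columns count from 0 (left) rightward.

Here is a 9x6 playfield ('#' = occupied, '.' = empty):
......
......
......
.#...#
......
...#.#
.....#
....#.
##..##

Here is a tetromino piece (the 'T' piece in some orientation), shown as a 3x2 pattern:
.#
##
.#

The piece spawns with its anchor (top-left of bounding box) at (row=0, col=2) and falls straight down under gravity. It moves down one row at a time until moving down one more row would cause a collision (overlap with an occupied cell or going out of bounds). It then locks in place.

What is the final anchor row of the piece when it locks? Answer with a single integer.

Spawn at (row=0, col=2). Try each row:
  row 0: fits
  row 1: fits
  row 2: fits
  row 3: blocked -> lock at row 2

Answer: 2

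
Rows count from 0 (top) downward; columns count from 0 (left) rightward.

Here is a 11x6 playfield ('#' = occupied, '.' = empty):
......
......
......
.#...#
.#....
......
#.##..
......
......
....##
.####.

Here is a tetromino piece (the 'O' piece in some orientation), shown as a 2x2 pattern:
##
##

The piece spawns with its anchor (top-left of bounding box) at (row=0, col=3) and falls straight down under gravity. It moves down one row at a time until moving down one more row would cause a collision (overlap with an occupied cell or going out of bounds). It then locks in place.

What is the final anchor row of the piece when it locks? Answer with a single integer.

Answer: 4

Derivation:
Spawn at (row=0, col=3). Try each row:
  row 0: fits
  row 1: fits
  row 2: fits
  row 3: fits
  row 4: fits
  row 5: blocked -> lock at row 4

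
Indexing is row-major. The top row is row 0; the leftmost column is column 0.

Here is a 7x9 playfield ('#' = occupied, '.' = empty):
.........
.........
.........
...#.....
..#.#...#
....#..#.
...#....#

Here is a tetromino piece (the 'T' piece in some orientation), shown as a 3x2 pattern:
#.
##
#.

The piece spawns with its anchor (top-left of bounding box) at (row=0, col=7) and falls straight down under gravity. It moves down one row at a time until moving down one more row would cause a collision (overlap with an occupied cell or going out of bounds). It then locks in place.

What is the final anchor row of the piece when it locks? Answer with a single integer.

Answer: 2

Derivation:
Spawn at (row=0, col=7). Try each row:
  row 0: fits
  row 1: fits
  row 2: fits
  row 3: blocked -> lock at row 2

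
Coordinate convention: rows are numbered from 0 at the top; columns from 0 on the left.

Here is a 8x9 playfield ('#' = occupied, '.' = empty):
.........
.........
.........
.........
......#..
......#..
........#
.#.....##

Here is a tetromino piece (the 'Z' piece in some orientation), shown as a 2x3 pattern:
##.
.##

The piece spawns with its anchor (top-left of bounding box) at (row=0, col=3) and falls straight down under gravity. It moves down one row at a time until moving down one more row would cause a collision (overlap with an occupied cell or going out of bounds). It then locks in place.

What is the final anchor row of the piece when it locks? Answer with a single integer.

Spawn at (row=0, col=3). Try each row:
  row 0: fits
  row 1: fits
  row 2: fits
  row 3: fits
  row 4: fits
  row 5: fits
  row 6: fits
  row 7: blocked -> lock at row 6

Answer: 6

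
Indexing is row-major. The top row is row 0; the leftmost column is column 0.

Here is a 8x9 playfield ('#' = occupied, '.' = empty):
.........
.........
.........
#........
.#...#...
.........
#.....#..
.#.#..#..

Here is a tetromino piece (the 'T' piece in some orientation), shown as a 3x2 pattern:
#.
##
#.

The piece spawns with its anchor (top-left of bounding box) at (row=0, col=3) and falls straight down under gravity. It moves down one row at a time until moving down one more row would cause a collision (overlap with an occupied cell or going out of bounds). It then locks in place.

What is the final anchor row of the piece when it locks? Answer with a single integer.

Answer: 4

Derivation:
Spawn at (row=0, col=3). Try each row:
  row 0: fits
  row 1: fits
  row 2: fits
  row 3: fits
  row 4: fits
  row 5: blocked -> lock at row 4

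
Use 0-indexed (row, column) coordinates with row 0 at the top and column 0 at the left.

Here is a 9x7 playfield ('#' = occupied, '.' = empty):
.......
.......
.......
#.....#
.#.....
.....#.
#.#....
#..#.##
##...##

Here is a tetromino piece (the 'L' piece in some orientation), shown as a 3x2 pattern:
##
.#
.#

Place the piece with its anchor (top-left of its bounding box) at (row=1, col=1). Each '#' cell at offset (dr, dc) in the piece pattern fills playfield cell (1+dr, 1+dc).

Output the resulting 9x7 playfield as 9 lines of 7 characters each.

Fill (1+0,1+0) = (1,1)
Fill (1+0,1+1) = (1,2)
Fill (1+1,1+1) = (2,2)
Fill (1+2,1+1) = (3,2)

Answer: .......
.##....
..#....
#.#...#
.#.....
.....#.
#.#....
#..#.##
##...##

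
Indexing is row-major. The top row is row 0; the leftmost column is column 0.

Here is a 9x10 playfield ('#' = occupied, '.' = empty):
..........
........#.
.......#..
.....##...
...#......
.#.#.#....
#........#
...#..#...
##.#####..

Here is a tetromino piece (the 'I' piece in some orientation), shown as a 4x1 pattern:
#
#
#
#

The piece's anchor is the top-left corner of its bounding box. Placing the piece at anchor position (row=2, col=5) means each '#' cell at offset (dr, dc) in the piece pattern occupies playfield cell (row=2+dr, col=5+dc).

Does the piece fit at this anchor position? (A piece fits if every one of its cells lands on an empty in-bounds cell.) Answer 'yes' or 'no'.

Answer: no

Derivation:
Check each piece cell at anchor (2, 5):
  offset (0,0) -> (2,5): empty -> OK
  offset (1,0) -> (3,5): occupied ('#') -> FAIL
  offset (2,0) -> (4,5): empty -> OK
  offset (3,0) -> (5,5): occupied ('#') -> FAIL
All cells valid: no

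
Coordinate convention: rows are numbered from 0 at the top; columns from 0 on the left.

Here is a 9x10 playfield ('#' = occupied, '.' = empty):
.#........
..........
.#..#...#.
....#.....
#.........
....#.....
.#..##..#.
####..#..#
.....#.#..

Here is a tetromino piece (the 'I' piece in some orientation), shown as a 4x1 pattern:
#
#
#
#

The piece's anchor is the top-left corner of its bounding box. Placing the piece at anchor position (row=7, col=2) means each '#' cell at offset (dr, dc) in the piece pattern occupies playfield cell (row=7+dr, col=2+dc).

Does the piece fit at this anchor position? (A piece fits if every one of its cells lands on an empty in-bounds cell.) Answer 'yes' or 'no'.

Check each piece cell at anchor (7, 2):
  offset (0,0) -> (7,2): occupied ('#') -> FAIL
  offset (1,0) -> (8,2): empty -> OK
  offset (2,0) -> (9,2): out of bounds -> FAIL
  offset (3,0) -> (10,2): out of bounds -> FAIL
All cells valid: no

Answer: no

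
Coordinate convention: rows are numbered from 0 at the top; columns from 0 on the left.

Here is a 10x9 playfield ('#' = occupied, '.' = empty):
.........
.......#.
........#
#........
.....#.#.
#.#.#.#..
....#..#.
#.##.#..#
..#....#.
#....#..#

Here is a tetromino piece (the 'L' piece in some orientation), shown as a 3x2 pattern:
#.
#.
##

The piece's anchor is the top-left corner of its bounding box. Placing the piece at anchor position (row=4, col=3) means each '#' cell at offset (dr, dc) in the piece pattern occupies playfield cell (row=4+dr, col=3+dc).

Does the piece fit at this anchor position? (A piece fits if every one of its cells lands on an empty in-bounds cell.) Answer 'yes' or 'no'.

Check each piece cell at anchor (4, 3):
  offset (0,0) -> (4,3): empty -> OK
  offset (1,0) -> (5,3): empty -> OK
  offset (2,0) -> (6,3): empty -> OK
  offset (2,1) -> (6,4): occupied ('#') -> FAIL
All cells valid: no

Answer: no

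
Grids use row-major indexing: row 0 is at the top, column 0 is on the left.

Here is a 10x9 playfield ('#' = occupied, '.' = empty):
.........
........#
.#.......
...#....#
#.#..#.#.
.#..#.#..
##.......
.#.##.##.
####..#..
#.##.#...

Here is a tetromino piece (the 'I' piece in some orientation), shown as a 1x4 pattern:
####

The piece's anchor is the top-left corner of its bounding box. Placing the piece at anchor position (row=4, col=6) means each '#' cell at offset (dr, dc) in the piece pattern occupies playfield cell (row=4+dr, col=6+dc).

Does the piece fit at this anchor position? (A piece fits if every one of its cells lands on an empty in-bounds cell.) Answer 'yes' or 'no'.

Check each piece cell at anchor (4, 6):
  offset (0,0) -> (4,6): empty -> OK
  offset (0,1) -> (4,7): occupied ('#') -> FAIL
  offset (0,2) -> (4,8): empty -> OK
  offset (0,3) -> (4,9): out of bounds -> FAIL
All cells valid: no

Answer: no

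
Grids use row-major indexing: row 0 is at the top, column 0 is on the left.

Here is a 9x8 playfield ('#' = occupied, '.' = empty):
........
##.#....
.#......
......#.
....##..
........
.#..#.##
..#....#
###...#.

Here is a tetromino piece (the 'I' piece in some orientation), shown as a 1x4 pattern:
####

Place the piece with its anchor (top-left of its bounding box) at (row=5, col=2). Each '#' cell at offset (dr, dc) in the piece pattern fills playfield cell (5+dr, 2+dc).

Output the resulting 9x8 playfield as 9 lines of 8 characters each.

Fill (5+0,2+0) = (5,2)
Fill (5+0,2+1) = (5,3)
Fill (5+0,2+2) = (5,4)
Fill (5+0,2+3) = (5,5)

Answer: ........
##.#....
.#......
......#.
....##..
..####..
.#..#.##
..#....#
###...#.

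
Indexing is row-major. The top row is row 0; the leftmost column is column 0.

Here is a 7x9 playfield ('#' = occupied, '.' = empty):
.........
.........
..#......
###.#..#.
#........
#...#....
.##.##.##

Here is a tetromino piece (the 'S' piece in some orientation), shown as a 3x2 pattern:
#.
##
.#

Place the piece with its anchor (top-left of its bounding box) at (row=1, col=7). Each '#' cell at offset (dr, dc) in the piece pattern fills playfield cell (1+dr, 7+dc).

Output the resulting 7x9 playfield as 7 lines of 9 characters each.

Fill (1+0,7+0) = (1,7)
Fill (1+1,7+0) = (2,7)
Fill (1+1,7+1) = (2,8)
Fill (1+2,7+1) = (3,8)

Answer: .........
.......#.
..#....##
###.#..##
#........
#...#....
.##.##.##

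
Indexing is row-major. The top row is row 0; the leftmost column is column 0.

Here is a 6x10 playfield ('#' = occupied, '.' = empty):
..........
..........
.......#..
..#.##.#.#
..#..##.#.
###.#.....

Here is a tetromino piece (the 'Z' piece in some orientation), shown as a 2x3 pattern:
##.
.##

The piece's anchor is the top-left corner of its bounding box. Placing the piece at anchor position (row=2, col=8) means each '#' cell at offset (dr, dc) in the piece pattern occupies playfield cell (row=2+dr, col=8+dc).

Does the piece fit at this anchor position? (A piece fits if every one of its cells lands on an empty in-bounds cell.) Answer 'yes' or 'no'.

Answer: no

Derivation:
Check each piece cell at anchor (2, 8):
  offset (0,0) -> (2,8): empty -> OK
  offset (0,1) -> (2,9): empty -> OK
  offset (1,1) -> (3,9): occupied ('#') -> FAIL
  offset (1,2) -> (3,10): out of bounds -> FAIL
All cells valid: no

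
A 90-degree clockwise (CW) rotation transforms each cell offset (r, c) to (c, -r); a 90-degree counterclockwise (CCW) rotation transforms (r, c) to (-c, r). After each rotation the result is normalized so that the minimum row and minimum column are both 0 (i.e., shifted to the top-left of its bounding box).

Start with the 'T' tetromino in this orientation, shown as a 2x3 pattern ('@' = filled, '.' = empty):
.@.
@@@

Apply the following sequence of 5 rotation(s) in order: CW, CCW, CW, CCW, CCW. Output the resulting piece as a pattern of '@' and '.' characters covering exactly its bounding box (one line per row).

Start:
.@.
@@@
After rotation 1 (CW):
@.
@@
@.
After rotation 2 (CCW):
.@.
@@@
After rotation 3 (CW):
@.
@@
@.
After rotation 4 (CCW):
.@.
@@@
After rotation 5 (CCW):
.@
@@
.@

Answer: .@
@@
.@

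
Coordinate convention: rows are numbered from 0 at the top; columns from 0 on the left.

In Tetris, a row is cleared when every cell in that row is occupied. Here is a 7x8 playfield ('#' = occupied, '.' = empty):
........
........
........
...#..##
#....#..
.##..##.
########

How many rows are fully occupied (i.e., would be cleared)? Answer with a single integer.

Check each row:
  row 0: 8 empty cells -> not full
  row 1: 8 empty cells -> not full
  row 2: 8 empty cells -> not full
  row 3: 5 empty cells -> not full
  row 4: 6 empty cells -> not full
  row 5: 4 empty cells -> not full
  row 6: 0 empty cells -> FULL (clear)
Total rows cleared: 1

Answer: 1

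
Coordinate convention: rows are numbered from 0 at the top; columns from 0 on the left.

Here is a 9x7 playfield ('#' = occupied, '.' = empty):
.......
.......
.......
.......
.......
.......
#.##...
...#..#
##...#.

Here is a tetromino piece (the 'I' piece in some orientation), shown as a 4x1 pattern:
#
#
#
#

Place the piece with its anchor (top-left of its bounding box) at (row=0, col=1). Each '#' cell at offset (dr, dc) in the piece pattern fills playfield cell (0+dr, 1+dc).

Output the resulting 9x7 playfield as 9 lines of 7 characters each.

Answer: .#.....
.#.....
.#.....
.#.....
.......
.......
#.##...
...#..#
##...#.

Derivation:
Fill (0+0,1+0) = (0,1)
Fill (0+1,1+0) = (1,1)
Fill (0+2,1+0) = (2,1)
Fill (0+3,1+0) = (3,1)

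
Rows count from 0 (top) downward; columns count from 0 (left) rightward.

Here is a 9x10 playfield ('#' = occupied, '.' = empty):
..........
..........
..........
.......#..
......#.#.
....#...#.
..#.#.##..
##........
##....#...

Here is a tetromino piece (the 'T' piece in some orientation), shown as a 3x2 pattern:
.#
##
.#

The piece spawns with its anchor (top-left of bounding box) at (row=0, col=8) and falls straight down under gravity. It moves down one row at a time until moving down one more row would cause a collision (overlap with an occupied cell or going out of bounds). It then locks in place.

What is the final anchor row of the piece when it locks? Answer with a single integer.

Answer: 2

Derivation:
Spawn at (row=0, col=8). Try each row:
  row 0: fits
  row 1: fits
  row 2: fits
  row 3: blocked -> lock at row 2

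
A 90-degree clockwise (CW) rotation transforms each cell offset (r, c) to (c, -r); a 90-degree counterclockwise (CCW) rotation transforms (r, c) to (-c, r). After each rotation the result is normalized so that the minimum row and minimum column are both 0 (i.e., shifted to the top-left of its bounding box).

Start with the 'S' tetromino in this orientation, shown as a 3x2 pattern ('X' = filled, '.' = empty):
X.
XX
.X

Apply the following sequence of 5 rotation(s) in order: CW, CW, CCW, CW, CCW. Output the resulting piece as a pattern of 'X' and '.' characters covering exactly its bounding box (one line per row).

Start:
X.
XX
.X
After rotation 1 (CW):
.XX
XX.
After rotation 2 (CW):
X.
XX
.X
After rotation 3 (CCW):
.XX
XX.
After rotation 4 (CW):
X.
XX
.X
After rotation 5 (CCW):
.XX
XX.

Answer: .XX
XX.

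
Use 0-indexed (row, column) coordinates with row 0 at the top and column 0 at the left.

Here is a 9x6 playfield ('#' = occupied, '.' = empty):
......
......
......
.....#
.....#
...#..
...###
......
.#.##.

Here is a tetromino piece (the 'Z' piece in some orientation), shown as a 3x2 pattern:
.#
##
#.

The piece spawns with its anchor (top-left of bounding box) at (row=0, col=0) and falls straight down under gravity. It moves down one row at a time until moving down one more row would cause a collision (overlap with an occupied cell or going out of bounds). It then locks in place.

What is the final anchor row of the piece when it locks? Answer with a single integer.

Answer: 6

Derivation:
Spawn at (row=0, col=0). Try each row:
  row 0: fits
  row 1: fits
  row 2: fits
  row 3: fits
  row 4: fits
  row 5: fits
  row 6: fits
  row 7: blocked -> lock at row 6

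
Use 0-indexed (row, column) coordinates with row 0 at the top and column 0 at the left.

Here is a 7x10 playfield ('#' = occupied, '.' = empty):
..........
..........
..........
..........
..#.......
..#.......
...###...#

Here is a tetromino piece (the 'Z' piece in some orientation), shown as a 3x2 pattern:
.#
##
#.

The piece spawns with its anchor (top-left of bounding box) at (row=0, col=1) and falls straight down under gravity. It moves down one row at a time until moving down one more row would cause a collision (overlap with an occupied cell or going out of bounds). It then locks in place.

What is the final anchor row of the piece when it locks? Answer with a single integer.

Answer: 2

Derivation:
Spawn at (row=0, col=1). Try each row:
  row 0: fits
  row 1: fits
  row 2: fits
  row 3: blocked -> lock at row 2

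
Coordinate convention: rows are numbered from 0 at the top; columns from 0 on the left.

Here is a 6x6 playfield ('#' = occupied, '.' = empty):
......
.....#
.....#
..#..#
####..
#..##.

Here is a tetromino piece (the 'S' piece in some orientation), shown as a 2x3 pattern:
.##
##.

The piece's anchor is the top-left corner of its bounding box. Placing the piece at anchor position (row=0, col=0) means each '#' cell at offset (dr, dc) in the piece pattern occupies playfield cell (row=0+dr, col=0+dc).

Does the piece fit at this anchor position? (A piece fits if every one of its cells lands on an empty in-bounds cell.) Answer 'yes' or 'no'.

Check each piece cell at anchor (0, 0):
  offset (0,1) -> (0,1): empty -> OK
  offset (0,2) -> (0,2): empty -> OK
  offset (1,0) -> (1,0): empty -> OK
  offset (1,1) -> (1,1): empty -> OK
All cells valid: yes

Answer: yes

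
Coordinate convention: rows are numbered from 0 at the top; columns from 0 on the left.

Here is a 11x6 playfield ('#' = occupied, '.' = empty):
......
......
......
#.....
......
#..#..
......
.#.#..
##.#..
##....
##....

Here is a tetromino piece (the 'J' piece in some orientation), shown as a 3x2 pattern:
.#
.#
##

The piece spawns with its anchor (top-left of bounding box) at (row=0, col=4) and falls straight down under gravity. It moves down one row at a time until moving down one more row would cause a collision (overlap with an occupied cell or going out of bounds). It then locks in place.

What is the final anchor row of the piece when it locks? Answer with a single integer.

Answer: 8

Derivation:
Spawn at (row=0, col=4). Try each row:
  row 0: fits
  row 1: fits
  row 2: fits
  row 3: fits
  row 4: fits
  row 5: fits
  row 6: fits
  row 7: fits
  row 8: fits
  row 9: blocked -> lock at row 8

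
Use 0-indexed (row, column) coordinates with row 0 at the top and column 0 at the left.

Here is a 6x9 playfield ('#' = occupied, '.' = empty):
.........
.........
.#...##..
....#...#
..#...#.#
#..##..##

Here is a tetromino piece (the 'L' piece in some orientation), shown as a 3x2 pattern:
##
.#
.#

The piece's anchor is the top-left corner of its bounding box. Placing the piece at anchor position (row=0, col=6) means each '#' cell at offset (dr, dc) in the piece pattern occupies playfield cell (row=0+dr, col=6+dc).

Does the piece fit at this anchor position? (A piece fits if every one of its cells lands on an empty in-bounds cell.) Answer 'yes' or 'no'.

Answer: yes

Derivation:
Check each piece cell at anchor (0, 6):
  offset (0,0) -> (0,6): empty -> OK
  offset (0,1) -> (0,7): empty -> OK
  offset (1,1) -> (1,7): empty -> OK
  offset (2,1) -> (2,7): empty -> OK
All cells valid: yes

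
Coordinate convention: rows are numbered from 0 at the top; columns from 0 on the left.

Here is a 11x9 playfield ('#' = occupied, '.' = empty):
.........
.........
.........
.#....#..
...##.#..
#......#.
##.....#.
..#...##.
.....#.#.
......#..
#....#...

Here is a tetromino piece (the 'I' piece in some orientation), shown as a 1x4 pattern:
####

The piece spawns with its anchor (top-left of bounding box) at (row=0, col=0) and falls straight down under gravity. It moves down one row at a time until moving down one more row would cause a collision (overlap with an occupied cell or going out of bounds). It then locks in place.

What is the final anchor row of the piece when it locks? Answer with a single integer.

Answer: 2

Derivation:
Spawn at (row=0, col=0). Try each row:
  row 0: fits
  row 1: fits
  row 2: fits
  row 3: blocked -> lock at row 2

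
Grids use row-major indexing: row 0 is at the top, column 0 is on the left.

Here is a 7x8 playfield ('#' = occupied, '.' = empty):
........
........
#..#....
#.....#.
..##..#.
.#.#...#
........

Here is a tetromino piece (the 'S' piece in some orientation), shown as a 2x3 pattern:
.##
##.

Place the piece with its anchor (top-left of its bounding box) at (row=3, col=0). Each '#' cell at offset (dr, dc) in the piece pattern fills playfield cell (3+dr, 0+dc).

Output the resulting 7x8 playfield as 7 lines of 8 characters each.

Fill (3+0,0+1) = (3,1)
Fill (3+0,0+2) = (3,2)
Fill (3+1,0+0) = (4,0)
Fill (3+1,0+1) = (4,1)

Answer: ........
........
#..#....
###...#.
####..#.
.#.#...#
........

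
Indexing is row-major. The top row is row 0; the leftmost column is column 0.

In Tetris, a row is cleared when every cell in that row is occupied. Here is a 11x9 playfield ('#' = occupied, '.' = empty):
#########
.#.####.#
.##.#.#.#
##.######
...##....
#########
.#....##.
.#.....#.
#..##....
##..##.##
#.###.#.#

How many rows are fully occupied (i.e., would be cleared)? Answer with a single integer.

Answer: 2

Derivation:
Check each row:
  row 0: 0 empty cells -> FULL (clear)
  row 1: 3 empty cells -> not full
  row 2: 4 empty cells -> not full
  row 3: 1 empty cell -> not full
  row 4: 7 empty cells -> not full
  row 5: 0 empty cells -> FULL (clear)
  row 6: 6 empty cells -> not full
  row 7: 7 empty cells -> not full
  row 8: 6 empty cells -> not full
  row 9: 3 empty cells -> not full
  row 10: 3 empty cells -> not full
Total rows cleared: 2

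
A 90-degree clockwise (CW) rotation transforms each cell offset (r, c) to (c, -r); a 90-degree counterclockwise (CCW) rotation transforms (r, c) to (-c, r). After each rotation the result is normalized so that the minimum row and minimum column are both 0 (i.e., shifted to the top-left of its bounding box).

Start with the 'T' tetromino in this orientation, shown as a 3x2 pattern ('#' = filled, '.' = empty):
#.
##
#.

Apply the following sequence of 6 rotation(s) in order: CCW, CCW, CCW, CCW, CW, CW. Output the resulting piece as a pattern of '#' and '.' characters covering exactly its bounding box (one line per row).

Start:
#.
##
#.
After rotation 1 (CCW):
.#.
###
After rotation 2 (CCW):
.#
##
.#
After rotation 3 (CCW):
###
.#.
After rotation 4 (CCW):
#.
##
#.
After rotation 5 (CW):
###
.#.
After rotation 6 (CW):
.#
##
.#

Answer: .#
##
.#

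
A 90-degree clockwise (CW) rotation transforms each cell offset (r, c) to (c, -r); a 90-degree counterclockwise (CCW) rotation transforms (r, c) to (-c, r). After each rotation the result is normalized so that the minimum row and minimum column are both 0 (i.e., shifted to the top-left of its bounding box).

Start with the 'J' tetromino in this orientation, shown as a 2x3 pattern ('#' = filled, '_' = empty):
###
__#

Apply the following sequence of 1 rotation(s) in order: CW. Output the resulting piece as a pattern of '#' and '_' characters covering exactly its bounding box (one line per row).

Answer: _#
_#
##

Derivation:
Start:
###
__#
After rotation 1 (CW):
_#
_#
##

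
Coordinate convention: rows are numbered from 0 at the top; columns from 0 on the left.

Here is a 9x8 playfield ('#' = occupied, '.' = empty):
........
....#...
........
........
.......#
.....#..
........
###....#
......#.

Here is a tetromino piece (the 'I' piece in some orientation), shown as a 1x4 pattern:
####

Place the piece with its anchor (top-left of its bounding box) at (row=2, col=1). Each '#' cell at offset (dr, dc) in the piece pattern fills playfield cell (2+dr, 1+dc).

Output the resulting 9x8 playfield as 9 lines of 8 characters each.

Fill (2+0,1+0) = (2,1)
Fill (2+0,1+1) = (2,2)
Fill (2+0,1+2) = (2,3)
Fill (2+0,1+3) = (2,4)

Answer: ........
....#...
.####...
........
.......#
.....#..
........
###....#
......#.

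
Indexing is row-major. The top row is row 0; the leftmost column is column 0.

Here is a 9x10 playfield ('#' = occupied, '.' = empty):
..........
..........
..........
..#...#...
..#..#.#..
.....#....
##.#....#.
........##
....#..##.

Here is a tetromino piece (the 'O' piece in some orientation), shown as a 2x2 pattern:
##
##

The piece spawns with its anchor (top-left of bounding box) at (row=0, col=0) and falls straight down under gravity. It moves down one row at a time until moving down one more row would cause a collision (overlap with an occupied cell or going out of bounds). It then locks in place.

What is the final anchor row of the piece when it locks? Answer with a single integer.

Answer: 4

Derivation:
Spawn at (row=0, col=0). Try each row:
  row 0: fits
  row 1: fits
  row 2: fits
  row 3: fits
  row 4: fits
  row 5: blocked -> lock at row 4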